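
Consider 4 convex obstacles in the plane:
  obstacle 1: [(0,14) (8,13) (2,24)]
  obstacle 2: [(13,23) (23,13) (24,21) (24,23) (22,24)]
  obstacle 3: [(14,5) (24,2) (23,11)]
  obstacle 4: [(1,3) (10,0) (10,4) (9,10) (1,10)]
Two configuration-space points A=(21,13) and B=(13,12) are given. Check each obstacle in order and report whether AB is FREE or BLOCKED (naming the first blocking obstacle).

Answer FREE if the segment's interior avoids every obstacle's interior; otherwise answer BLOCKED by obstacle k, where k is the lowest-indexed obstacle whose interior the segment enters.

Obstacle 1 [(0,14) (8,13) (2,24)]:
  edge (0,14)–(8,13): clear
  edge (8,13)–(2,24): clear
  edge (2,24)–(0,14): clear
  midpoint (17,25/2) outside
  → clear
Obstacle 2 [(13,23) (23,13) (24,21) (24,23) (22,24)]:
  edge (13,23)–(23,13): clear
  edge (23,13)–(24,21): clear
  edge (24,21)–(24,23): clear
  edge (24,23)–(22,24): clear
  edge (22,24)–(13,23): clear
  midpoint (17,25/2) outside
  → clear
Obstacle 3 [(14,5) (24,2) (23,11)]:
  edge (14,5)–(24,2): clear
  edge (24,2)–(23,11): clear
  edge (23,11)–(14,5): clear
  midpoint (17,25/2) outside
  → clear
Obstacle 4 [(1,3) (10,0) (10,4) (9,10) (1,10)]:
  edge (1,3)–(10,0): clear
  edge (10,0)–(10,4): clear
  edge (10,4)–(9,10): clear
  edge (9,10)–(1,10): clear
  edge (1,10)–(1,3): clear
  midpoint (17,25/2) outside
  → clear

FREE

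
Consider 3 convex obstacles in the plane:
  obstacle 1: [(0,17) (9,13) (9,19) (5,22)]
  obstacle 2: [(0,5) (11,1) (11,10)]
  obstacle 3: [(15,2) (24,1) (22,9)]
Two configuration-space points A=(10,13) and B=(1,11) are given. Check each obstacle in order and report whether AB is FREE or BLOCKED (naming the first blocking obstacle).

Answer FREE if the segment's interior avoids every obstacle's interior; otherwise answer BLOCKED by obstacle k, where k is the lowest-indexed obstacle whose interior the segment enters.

Obstacle 1 [(0,17) (9,13) (9,19) (5,22)]:
  edge (0,17)–(9,13): clear
  edge (9,13)–(9,19): clear
  edge (9,19)–(5,22): clear
  edge (5,22)–(0,17): clear
  midpoint (11/2,12) outside
  → clear
Obstacle 2 [(0,5) (11,1) (11,10)]:
  edge (0,5)–(11,1): clear
  edge (11,1)–(11,10): clear
  edge (11,10)–(0,5): clear
  midpoint (11/2,12) outside
  → clear
Obstacle 3 [(15,2) (24,1) (22,9)]:
  edge (15,2)–(24,1): clear
  edge (24,1)–(22,9): clear
  edge (22,9)–(15,2): clear
  midpoint (11/2,12) outside
  → clear

FREE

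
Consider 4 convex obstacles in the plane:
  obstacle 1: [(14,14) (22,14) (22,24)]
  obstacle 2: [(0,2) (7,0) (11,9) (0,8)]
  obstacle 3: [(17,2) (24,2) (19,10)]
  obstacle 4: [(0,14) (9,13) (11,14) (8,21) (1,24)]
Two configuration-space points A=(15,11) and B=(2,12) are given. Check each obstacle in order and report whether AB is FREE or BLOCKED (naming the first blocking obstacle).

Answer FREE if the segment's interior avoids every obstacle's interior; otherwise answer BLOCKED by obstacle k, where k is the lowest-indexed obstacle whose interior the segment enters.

FREE

Obstacle 1 [(14,14) (22,14) (22,24)]:
  edge (14,14)–(22,14): clear
  edge (22,14)–(22,24): clear
  edge (22,24)–(14,14): clear
  midpoint (17/2,23/2) outside
  → clear
Obstacle 2 [(0,2) (7,0) (11,9) (0,8)]:
  edge (0,2)–(7,0): clear
  edge (7,0)–(11,9): clear
  edge (11,9)–(0,8): clear
  edge (0,8)–(0,2): clear
  midpoint (17/2,23/2) outside
  → clear
Obstacle 3 [(17,2) (24,2) (19,10)]:
  edge (17,2)–(24,2): clear
  edge (24,2)–(19,10): clear
  edge (19,10)–(17,2): clear
  midpoint (17/2,23/2) outside
  → clear
Obstacle 4 [(0,14) (9,13) (11,14) (8,21) (1,24)]:
  edge (0,14)–(9,13): clear
  edge (9,13)–(11,14): clear
  edge (11,14)–(8,21): clear
  edge (8,21)–(1,24): clear
  edge (1,24)–(0,14): clear
  midpoint (17/2,23/2) outside
  → clear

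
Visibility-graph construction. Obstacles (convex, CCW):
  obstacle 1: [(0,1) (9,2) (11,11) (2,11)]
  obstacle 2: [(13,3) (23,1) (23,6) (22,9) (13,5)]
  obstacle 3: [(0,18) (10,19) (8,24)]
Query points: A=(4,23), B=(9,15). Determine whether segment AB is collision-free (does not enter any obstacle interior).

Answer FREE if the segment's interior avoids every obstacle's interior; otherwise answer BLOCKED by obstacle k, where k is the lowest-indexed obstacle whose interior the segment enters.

Obstacle 1 [(0,1) (9,2) (11,11) (2,11)]:
  edge (0,1)–(9,2): clear
  edge (9,2)–(11,11): clear
  edge (11,11)–(2,11): clear
  edge (2,11)–(0,1): clear
  midpoint (13/2,19) outside
  → clear
Obstacle 2 [(13,3) (23,1) (23,6) (22,9) (13,5)]:
  edge (13,3)–(23,1): clear
  edge (23,1)–(23,6): clear
  edge (23,6)–(22,9): clear
  edge (22,9)–(13,5): clear
  edge (13,5)–(13,3): clear
  midpoint (13/2,19) outside
  → clear
Obstacle 3 [(0,18) (10,19) (8,24)]:
  edge (0,18)–(10,19): crosses AB
  edge (10,19)–(8,24): clear
  edge (8,24)–(0,18): crosses AB
  → BLOCKED

BLOCKED by obstacle 3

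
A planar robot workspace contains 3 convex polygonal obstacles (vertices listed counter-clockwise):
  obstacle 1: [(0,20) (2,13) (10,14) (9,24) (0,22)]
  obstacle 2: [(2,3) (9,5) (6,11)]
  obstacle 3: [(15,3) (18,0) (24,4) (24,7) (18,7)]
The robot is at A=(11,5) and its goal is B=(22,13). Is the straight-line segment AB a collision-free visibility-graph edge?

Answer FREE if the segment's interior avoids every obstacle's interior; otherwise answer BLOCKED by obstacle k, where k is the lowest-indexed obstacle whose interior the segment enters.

Obstacle 1 [(0,20) (2,13) (10,14) (9,24) (0,22)]:
  edge (0,20)–(2,13): clear
  edge (2,13)–(10,14): clear
  edge (10,14)–(9,24): clear
  edge (9,24)–(0,22): clear
  edge (0,22)–(0,20): clear
  midpoint (33/2,9) outside
  → clear
Obstacle 2 [(2,3) (9,5) (6,11)]:
  edge (2,3)–(9,5): clear
  edge (9,5)–(6,11): clear
  edge (6,11)–(2,3): clear
  midpoint (33/2,9) outside
  → clear
Obstacle 3 [(15,3) (18,0) (24,4) (24,7) (18,7)]:
  edge (15,3)–(18,0): clear
  edge (18,0)–(24,4): clear
  edge (24,4)–(24,7): clear
  edge (24,7)–(18,7): clear
  edge (18,7)–(15,3): clear
  midpoint (33/2,9) outside
  → clear

FREE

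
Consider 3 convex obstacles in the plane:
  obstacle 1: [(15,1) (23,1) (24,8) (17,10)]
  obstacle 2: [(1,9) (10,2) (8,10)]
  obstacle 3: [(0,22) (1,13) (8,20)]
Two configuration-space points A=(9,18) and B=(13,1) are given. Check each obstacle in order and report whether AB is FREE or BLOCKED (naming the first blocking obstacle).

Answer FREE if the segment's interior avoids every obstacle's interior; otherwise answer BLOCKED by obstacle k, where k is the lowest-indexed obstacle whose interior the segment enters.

Obstacle 1 [(15,1) (23,1) (24,8) (17,10)]:
  edge (15,1)–(23,1): clear
  edge (23,1)–(24,8): clear
  edge (24,8)–(17,10): clear
  edge (17,10)–(15,1): clear
  midpoint (11,19/2) outside
  → clear
Obstacle 2 [(1,9) (10,2) (8,10)]:
  edge (1,9)–(10,2): clear
  edge (10,2)–(8,10): clear
  edge (8,10)–(1,9): clear
  midpoint (11,19/2) outside
  → clear
Obstacle 3 [(0,22) (1,13) (8,20)]:
  edge (0,22)–(1,13): clear
  edge (1,13)–(8,20): clear
  edge (8,20)–(0,22): clear
  midpoint (11,19/2) outside
  → clear

FREE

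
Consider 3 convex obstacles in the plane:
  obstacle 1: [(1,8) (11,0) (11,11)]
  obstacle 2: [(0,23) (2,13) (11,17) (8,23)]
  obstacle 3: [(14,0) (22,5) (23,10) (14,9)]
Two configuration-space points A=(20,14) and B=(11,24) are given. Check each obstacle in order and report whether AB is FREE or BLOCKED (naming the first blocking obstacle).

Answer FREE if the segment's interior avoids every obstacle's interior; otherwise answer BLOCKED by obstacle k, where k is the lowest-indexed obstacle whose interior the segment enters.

Obstacle 1 [(1,8) (11,0) (11,11)]:
  edge (1,8)–(11,0): clear
  edge (11,0)–(11,11): clear
  edge (11,11)–(1,8): clear
  midpoint (31/2,19) outside
  → clear
Obstacle 2 [(0,23) (2,13) (11,17) (8,23)]:
  edge (0,23)–(2,13): clear
  edge (2,13)–(11,17): clear
  edge (11,17)–(8,23): clear
  edge (8,23)–(0,23): clear
  midpoint (31/2,19) outside
  → clear
Obstacle 3 [(14,0) (22,5) (23,10) (14,9)]:
  edge (14,0)–(22,5): clear
  edge (22,5)–(23,10): clear
  edge (23,10)–(14,9): clear
  edge (14,9)–(14,0): clear
  midpoint (31/2,19) outside
  → clear

FREE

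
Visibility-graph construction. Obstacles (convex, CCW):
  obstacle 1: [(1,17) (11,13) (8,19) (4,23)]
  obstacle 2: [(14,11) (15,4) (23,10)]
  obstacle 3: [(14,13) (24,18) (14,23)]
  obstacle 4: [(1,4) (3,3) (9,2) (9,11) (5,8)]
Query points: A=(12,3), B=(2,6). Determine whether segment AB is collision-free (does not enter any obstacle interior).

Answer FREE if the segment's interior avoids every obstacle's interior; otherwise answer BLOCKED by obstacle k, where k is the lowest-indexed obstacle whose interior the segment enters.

BLOCKED by obstacle 4

Obstacle 1 [(1,17) (11,13) (8,19) (4,23)]:
  edge (1,17)–(11,13): clear
  edge (11,13)–(8,19): clear
  edge (8,19)–(4,23): clear
  edge (4,23)–(1,17): clear
  midpoint (7,9/2) outside
  → clear
Obstacle 2 [(14,11) (15,4) (23,10)]:
  edge (14,11)–(15,4): clear
  edge (15,4)–(23,10): clear
  edge (23,10)–(14,11): clear
  midpoint (7,9/2) outside
  → clear
Obstacle 3 [(14,13) (24,18) (14,23)]:
  edge (14,13)–(24,18): clear
  edge (24,18)–(14,23): clear
  edge (14,23)–(14,13): clear
  midpoint (7,9/2) outside
  → clear
Obstacle 4 [(1,4) (3,3) (9,2) (9,11) (5,8)]:
  edge (1,4)–(3,3): clear
  edge (3,3)–(9,2): clear
  edge (9,2)–(9,11): crosses AB
  edge (9,11)–(5,8): clear
  edge (5,8)–(1,4): crosses AB
  → BLOCKED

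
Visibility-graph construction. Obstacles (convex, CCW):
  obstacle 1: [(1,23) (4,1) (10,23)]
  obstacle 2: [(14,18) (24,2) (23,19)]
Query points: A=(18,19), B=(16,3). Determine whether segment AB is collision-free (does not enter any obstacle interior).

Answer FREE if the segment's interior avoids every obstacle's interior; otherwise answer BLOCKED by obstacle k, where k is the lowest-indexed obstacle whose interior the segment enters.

Obstacle 1 [(1,23) (4,1) (10,23)]:
  edge (1,23)–(4,1): clear
  edge (4,1)–(10,23): clear
  edge (10,23)–(1,23): clear
  midpoint (17,11) outside
  → clear
Obstacle 2 [(14,18) (24,2) (23,19)]:
  edge (14,18)–(24,2): crosses AB
  edge (24,2)–(23,19): clear
  edge (23,19)–(14,18): crosses AB
  → BLOCKED

BLOCKED by obstacle 2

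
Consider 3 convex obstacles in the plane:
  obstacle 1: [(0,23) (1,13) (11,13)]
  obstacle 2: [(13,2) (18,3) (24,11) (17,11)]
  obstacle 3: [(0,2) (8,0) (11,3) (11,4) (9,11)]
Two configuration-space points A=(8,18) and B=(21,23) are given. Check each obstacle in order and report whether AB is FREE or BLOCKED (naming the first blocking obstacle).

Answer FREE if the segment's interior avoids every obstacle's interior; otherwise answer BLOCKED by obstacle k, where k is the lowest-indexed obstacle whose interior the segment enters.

Obstacle 1 [(0,23) (1,13) (11,13)]:
  edge (0,23)–(1,13): clear
  edge (1,13)–(11,13): clear
  edge (11,13)–(0,23): clear
  midpoint (29/2,41/2) outside
  → clear
Obstacle 2 [(13,2) (18,3) (24,11) (17,11)]:
  edge (13,2)–(18,3): clear
  edge (18,3)–(24,11): clear
  edge (24,11)–(17,11): clear
  edge (17,11)–(13,2): clear
  midpoint (29/2,41/2) outside
  → clear
Obstacle 3 [(0,2) (8,0) (11,3) (11,4) (9,11)]:
  edge (0,2)–(8,0): clear
  edge (8,0)–(11,3): clear
  edge (11,3)–(11,4): clear
  edge (11,4)–(9,11): clear
  edge (9,11)–(0,2): clear
  midpoint (29/2,41/2) outside
  → clear

FREE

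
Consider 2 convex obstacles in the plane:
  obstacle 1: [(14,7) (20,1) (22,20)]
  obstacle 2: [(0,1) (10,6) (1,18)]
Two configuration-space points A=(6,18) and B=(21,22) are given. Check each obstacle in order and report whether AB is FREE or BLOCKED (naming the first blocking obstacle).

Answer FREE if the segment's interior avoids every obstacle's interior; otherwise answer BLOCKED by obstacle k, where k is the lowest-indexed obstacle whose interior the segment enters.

Obstacle 1 [(14,7) (20,1) (22,20)]:
  edge (14,7)–(20,1): clear
  edge (20,1)–(22,20): clear
  edge (22,20)–(14,7): clear
  midpoint (27/2,20) outside
  → clear
Obstacle 2 [(0,1) (10,6) (1,18)]:
  edge (0,1)–(10,6): clear
  edge (10,6)–(1,18): clear
  edge (1,18)–(0,1): clear
  midpoint (27/2,20) outside
  → clear

FREE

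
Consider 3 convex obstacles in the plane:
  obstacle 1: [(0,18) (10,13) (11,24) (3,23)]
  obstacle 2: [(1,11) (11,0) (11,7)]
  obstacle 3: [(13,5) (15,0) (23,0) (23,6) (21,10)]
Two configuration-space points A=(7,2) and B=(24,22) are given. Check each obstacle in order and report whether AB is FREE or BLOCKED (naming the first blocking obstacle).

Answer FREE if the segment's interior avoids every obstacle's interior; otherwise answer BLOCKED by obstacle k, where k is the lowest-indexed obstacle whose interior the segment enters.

Obstacle 1 [(0,18) (10,13) (11,24) (3,23)]:
  edge (0,18)–(10,13): clear
  edge (10,13)–(11,24): clear
  edge (11,24)–(3,23): clear
  edge (3,23)–(0,18): clear
  midpoint (31/2,12) outside
  → clear
Obstacle 2 [(1,11) (11,0) (11,7)]:
  edge (1,11)–(11,0): crosses AB
  edge (11,0)–(11,7): crosses AB
  edge (11,7)–(1,11): clear
  → BLOCKED
Obstacle 3 [(13,5) (15,0) (23,0) (23,6) (21,10)]:
  edge (13,5)–(15,0): clear
  edge (15,0)–(23,0): clear
  edge (23,0)–(23,6): clear
  edge (23,6)–(21,10): clear
  edge (21,10)–(13,5): clear
  midpoint (31/2,12) outside
  → clear

BLOCKED by obstacle 2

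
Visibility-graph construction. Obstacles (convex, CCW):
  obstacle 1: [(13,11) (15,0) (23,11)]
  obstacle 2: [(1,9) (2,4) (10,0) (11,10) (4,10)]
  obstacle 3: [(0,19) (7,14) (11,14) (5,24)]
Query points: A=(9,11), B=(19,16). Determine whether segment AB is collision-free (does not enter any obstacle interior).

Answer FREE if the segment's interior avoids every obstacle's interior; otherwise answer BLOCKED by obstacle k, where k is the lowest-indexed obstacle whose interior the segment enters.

Obstacle 1 [(13,11) (15,0) (23,11)]:
  edge (13,11)–(15,0): clear
  edge (15,0)–(23,11): clear
  edge (23,11)–(13,11): clear
  midpoint (14,27/2) outside
  → clear
Obstacle 2 [(1,9) (2,4) (10,0) (11,10) (4,10)]:
  edge (1,9)–(2,4): clear
  edge (2,4)–(10,0): clear
  edge (10,0)–(11,10): clear
  edge (11,10)–(4,10): clear
  edge (4,10)–(1,9): clear
  midpoint (14,27/2) outside
  → clear
Obstacle 3 [(0,19) (7,14) (11,14) (5,24)]:
  edge (0,19)–(7,14): clear
  edge (7,14)–(11,14): clear
  edge (11,14)–(5,24): clear
  edge (5,24)–(0,19): clear
  midpoint (14,27/2) outside
  → clear

FREE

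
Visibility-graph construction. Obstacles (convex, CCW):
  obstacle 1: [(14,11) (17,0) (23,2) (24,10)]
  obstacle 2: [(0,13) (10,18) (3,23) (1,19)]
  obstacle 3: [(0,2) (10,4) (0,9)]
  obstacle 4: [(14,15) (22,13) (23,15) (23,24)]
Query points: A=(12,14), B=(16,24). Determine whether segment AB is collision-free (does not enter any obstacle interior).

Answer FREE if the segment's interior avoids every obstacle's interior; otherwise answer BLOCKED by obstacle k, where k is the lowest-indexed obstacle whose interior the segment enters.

FREE

Obstacle 1 [(14,11) (17,0) (23,2) (24,10)]:
  edge (14,11)–(17,0): clear
  edge (17,0)–(23,2): clear
  edge (23,2)–(24,10): clear
  edge (24,10)–(14,11): clear
  midpoint (14,19) outside
  → clear
Obstacle 2 [(0,13) (10,18) (3,23) (1,19)]:
  edge (0,13)–(10,18): clear
  edge (10,18)–(3,23): clear
  edge (3,23)–(1,19): clear
  edge (1,19)–(0,13): clear
  midpoint (14,19) outside
  → clear
Obstacle 3 [(0,2) (10,4) (0,9)]:
  edge (0,2)–(10,4): clear
  edge (10,4)–(0,9): clear
  edge (0,9)–(0,2): clear
  midpoint (14,19) outside
  → clear
Obstacle 4 [(14,15) (22,13) (23,15) (23,24)]:
  edge (14,15)–(22,13): clear
  edge (22,13)–(23,15): clear
  edge (23,15)–(23,24): clear
  edge (23,24)–(14,15): clear
  midpoint (14,19) outside
  → clear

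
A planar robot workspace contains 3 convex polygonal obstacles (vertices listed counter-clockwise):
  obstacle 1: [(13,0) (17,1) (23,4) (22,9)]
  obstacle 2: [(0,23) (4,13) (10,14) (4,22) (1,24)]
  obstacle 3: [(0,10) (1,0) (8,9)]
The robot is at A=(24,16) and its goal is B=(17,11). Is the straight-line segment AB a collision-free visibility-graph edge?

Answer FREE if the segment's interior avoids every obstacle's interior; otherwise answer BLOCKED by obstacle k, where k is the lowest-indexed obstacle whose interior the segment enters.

Obstacle 1 [(13,0) (17,1) (23,4) (22,9)]:
  edge (13,0)–(17,1): clear
  edge (17,1)–(23,4): clear
  edge (23,4)–(22,9): clear
  edge (22,9)–(13,0): clear
  midpoint (41/2,27/2) outside
  → clear
Obstacle 2 [(0,23) (4,13) (10,14) (4,22) (1,24)]:
  edge (0,23)–(4,13): clear
  edge (4,13)–(10,14): clear
  edge (10,14)–(4,22): clear
  edge (4,22)–(1,24): clear
  edge (1,24)–(0,23): clear
  midpoint (41/2,27/2) outside
  → clear
Obstacle 3 [(0,10) (1,0) (8,9)]:
  edge (0,10)–(1,0): clear
  edge (1,0)–(8,9): clear
  edge (8,9)–(0,10): clear
  midpoint (41/2,27/2) outside
  → clear

FREE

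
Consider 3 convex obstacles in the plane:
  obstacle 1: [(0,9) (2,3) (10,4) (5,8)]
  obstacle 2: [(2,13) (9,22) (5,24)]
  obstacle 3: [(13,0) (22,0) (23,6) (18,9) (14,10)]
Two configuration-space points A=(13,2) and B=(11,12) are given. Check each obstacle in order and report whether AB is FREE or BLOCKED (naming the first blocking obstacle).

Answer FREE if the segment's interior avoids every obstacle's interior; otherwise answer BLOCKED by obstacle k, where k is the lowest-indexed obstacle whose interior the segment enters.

Obstacle 1 [(0,9) (2,3) (10,4) (5,8)]:
  edge (0,9)–(2,3): clear
  edge (2,3)–(10,4): clear
  edge (10,4)–(5,8): clear
  edge (5,8)–(0,9): clear
  midpoint (12,7) outside
  → clear
Obstacle 2 [(2,13) (9,22) (5,24)]:
  edge (2,13)–(9,22): clear
  edge (9,22)–(5,24): clear
  edge (5,24)–(2,13): clear
  midpoint (12,7) outside
  → clear
Obstacle 3 [(13,0) (22,0) (23,6) (18,9) (14,10)]:
  edge (13,0)–(22,0): clear
  edge (22,0)–(23,6): clear
  edge (23,6)–(18,9): clear
  edge (18,9)–(14,10): clear
  edge (14,10)–(13,0): clear
  midpoint (12,7) outside
  → clear

FREE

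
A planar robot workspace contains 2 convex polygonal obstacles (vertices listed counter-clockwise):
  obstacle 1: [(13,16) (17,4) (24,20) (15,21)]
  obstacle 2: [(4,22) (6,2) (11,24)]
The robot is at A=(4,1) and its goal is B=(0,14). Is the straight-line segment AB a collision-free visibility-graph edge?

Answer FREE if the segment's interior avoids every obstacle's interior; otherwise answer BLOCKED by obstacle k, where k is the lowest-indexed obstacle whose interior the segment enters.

FREE

Obstacle 1 [(13,16) (17,4) (24,20) (15,21)]:
  edge (13,16)–(17,4): clear
  edge (17,4)–(24,20): clear
  edge (24,20)–(15,21): clear
  edge (15,21)–(13,16): clear
  midpoint (2,15/2) outside
  → clear
Obstacle 2 [(4,22) (6,2) (11,24)]:
  edge (4,22)–(6,2): clear
  edge (6,2)–(11,24): clear
  edge (11,24)–(4,22): clear
  midpoint (2,15/2) outside
  → clear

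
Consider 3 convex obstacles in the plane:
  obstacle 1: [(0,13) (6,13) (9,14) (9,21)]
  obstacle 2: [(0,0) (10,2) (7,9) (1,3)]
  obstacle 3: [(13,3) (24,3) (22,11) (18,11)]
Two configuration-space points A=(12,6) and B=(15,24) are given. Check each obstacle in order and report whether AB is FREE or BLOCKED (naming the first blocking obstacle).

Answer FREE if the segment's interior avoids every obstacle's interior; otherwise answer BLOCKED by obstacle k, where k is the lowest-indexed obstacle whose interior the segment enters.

Obstacle 1 [(0,13) (6,13) (9,14) (9,21)]:
  edge (0,13)–(6,13): clear
  edge (6,13)–(9,14): clear
  edge (9,14)–(9,21): clear
  edge (9,21)–(0,13): clear
  midpoint (27/2,15) outside
  → clear
Obstacle 2 [(0,0) (10,2) (7,9) (1,3)]:
  edge (0,0)–(10,2): clear
  edge (10,2)–(7,9): clear
  edge (7,9)–(1,3): clear
  edge (1,3)–(0,0): clear
  midpoint (27/2,15) outside
  → clear
Obstacle 3 [(13,3) (24,3) (22,11) (18,11)]:
  edge (13,3)–(24,3): clear
  edge (24,3)–(22,11): clear
  edge (22,11)–(18,11): clear
  edge (18,11)–(13,3): clear
  midpoint (27/2,15) outside
  → clear

FREE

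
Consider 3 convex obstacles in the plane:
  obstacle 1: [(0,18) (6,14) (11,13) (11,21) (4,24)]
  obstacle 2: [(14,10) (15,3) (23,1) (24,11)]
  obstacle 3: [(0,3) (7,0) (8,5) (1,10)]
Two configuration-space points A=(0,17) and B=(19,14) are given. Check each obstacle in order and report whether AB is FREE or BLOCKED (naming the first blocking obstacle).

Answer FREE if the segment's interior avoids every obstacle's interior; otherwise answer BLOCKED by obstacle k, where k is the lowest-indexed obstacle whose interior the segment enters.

BLOCKED by obstacle 1

Obstacle 1 [(0,18) (6,14) (11,13) (11,21) (4,24)]:
  edge (0,18)–(6,14): crosses AB
  edge (6,14)–(11,13): clear
  edge (11,13)–(11,21): crosses AB
  edge (11,21)–(4,24): clear
  edge (4,24)–(0,18): clear
  → BLOCKED
Obstacle 2 [(14,10) (15,3) (23,1) (24,11)]:
  edge (14,10)–(15,3): clear
  edge (15,3)–(23,1): clear
  edge (23,1)–(24,11): clear
  edge (24,11)–(14,10): clear
  midpoint (19/2,31/2) outside
  → clear
Obstacle 3 [(0,3) (7,0) (8,5) (1,10)]:
  edge (0,3)–(7,0): clear
  edge (7,0)–(8,5): clear
  edge (8,5)–(1,10): clear
  edge (1,10)–(0,3): clear
  midpoint (19/2,31/2) outside
  → clear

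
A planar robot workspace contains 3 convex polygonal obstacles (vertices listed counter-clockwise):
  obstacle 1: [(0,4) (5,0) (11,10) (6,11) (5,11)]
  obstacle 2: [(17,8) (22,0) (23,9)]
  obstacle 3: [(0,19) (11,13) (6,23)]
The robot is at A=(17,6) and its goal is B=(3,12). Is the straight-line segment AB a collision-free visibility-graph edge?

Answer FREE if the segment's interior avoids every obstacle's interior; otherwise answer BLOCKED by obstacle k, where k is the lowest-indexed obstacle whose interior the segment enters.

BLOCKED by obstacle 1

Obstacle 1 [(0,4) (5,0) (11,10) (6,11) (5,11)]:
  edge (0,4)–(5,0): clear
  edge (5,0)–(11,10): crosses AB
  edge (11,10)–(6,11): clear
  edge (6,11)–(5,11): crosses AB
  edge (5,11)–(0,4): clear
  → BLOCKED
Obstacle 2 [(17,8) (22,0) (23,9)]:
  edge (17,8)–(22,0): clear
  edge (22,0)–(23,9): clear
  edge (23,9)–(17,8): clear
  midpoint (10,9) outside
  → clear
Obstacle 3 [(0,19) (11,13) (6,23)]:
  edge (0,19)–(11,13): clear
  edge (11,13)–(6,23): clear
  edge (6,23)–(0,19): clear
  midpoint (10,9) outside
  → clear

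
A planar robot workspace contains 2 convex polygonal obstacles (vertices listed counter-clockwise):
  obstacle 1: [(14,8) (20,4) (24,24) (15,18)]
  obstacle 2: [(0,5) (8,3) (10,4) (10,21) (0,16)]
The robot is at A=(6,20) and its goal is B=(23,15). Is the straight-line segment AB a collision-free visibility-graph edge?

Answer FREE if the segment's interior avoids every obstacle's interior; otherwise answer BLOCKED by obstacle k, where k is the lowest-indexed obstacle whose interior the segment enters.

BLOCKED by obstacle 1

Obstacle 1 [(14,8) (20,4) (24,24) (15,18)]:
  edge (14,8)–(20,4): clear
  edge (20,4)–(24,24): crosses AB
  edge (24,24)–(15,18): clear
  edge (15,18)–(14,8): crosses AB
  → BLOCKED
Obstacle 2 [(0,5) (8,3) (10,4) (10,21) (0,16)]:
  edge (0,5)–(8,3): clear
  edge (8,3)–(10,4): clear
  edge (10,4)–(10,21): crosses AB
  edge (10,21)–(0,16): crosses AB
  edge (0,16)–(0,5): clear
  → BLOCKED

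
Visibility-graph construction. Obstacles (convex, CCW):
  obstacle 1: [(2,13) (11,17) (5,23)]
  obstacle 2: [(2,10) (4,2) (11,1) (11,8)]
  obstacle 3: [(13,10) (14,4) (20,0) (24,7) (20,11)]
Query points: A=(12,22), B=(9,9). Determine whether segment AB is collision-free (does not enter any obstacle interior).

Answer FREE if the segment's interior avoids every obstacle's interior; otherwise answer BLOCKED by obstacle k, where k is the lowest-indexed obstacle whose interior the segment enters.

Obstacle 1 [(2,13) (11,17) (5,23)]:
  edge (2,13)–(11,17): crosses AB
  edge (11,17)–(5,23): crosses AB
  edge (5,23)–(2,13): clear
  → BLOCKED
Obstacle 2 [(2,10) (4,2) (11,1) (11,8)]:
  edge (2,10)–(4,2): clear
  edge (4,2)–(11,1): clear
  edge (11,1)–(11,8): clear
  edge (11,8)–(2,10): clear
  midpoint (21/2,31/2) outside
  → clear
Obstacle 3 [(13,10) (14,4) (20,0) (24,7) (20,11)]:
  edge (13,10)–(14,4): clear
  edge (14,4)–(20,0): clear
  edge (20,0)–(24,7): clear
  edge (24,7)–(20,11): clear
  edge (20,11)–(13,10): clear
  midpoint (21/2,31/2) outside
  → clear

BLOCKED by obstacle 1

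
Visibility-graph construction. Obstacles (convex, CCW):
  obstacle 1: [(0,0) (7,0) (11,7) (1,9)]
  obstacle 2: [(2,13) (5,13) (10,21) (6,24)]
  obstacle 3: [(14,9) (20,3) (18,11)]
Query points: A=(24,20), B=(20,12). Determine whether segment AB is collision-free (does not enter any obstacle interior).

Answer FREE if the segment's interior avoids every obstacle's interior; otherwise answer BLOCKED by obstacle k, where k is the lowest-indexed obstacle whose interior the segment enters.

FREE

Obstacle 1 [(0,0) (7,0) (11,7) (1,9)]:
  edge (0,0)–(7,0): clear
  edge (7,0)–(11,7): clear
  edge (11,7)–(1,9): clear
  edge (1,9)–(0,0): clear
  midpoint (22,16) outside
  → clear
Obstacle 2 [(2,13) (5,13) (10,21) (6,24)]:
  edge (2,13)–(5,13): clear
  edge (5,13)–(10,21): clear
  edge (10,21)–(6,24): clear
  edge (6,24)–(2,13): clear
  midpoint (22,16) outside
  → clear
Obstacle 3 [(14,9) (20,3) (18,11)]:
  edge (14,9)–(20,3): clear
  edge (20,3)–(18,11): clear
  edge (18,11)–(14,9): clear
  midpoint (22,16) outside
  → clear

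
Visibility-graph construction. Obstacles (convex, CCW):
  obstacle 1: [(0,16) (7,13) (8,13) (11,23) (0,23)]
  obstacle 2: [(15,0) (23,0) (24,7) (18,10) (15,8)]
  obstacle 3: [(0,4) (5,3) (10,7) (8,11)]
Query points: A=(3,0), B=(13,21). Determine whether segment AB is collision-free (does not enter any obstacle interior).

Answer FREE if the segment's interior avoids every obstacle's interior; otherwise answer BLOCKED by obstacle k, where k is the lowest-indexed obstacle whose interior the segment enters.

BLOCKED by obstacle 3

Obstacle 1 [(0,16) (7,13) (8,13) (11,23) (0,23)]:
  edge (0,16)–(7,13): clear
  edge (7,13)–(8,13): clear
  edge (8,13)–(11,23): clear
  edge (11,23)–(0,23): clear
  edge (0,23)–(0,16): clear
  midpoint (8,21/2) outside
  → clear
Obstacle 2 [(15,0) (23,0) (24,7) (18,10) (15,8)]:
  edge (15,0)–(23,0): clear
  edge (23,0)–(24,7): clear
  edge (24,7)–(18,10): clear
  edge (18,10)–(15,8): clear
  edge (15,8)–(15,0): clear
  midpoint (8,21/2) outside
  → clear
Obstacle 3 [(0,4) (5,3) (10,7) (8,11)]:
  edge (0,4)–(5,3): crosses AB
  edge (5,3)–(10,7): clear
  edge (10,7)–(8,11): crosses AB
  edge (8,11)–(0,4): clear
  → BLOCKED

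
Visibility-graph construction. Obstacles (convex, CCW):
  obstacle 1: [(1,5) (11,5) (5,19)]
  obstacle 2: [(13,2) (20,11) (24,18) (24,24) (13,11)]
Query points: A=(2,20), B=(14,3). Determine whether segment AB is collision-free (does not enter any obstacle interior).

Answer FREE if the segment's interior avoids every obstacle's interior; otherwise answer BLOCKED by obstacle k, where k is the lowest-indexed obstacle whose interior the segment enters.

Obstacle 1 [(1,5) (11,5) (5,19)]:
  edge (1,5)–(11,5): clear
  edge (11,5)–(5,19): crosses AB
  edge (5,19)–(1,5): crosses AB
  → BLOCKED
Obstacle 2 [(13,2) (20,11) (24,18) (24,24) (13,11)]:
  edge (13,2)–(20,11): crosses AB
  edge (20,11)–(24,18): clear
  edge (24,18)–(24,24): clear
  edge (24,24)–(13,11): clear
  edge (13,11)–(13,2): crosses AB
  → BLOCKED

BLOCKED by obstacle 1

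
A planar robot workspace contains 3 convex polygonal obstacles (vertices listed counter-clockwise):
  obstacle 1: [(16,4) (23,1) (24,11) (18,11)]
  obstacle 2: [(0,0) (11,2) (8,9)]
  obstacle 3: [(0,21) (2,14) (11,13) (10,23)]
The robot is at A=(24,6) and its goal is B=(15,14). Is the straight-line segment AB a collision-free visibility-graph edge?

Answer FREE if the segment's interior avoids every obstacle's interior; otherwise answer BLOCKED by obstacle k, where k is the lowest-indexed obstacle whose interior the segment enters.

BLOCKED by obstacle 1

Obstacle 1 [(16,4) (23,1) (24,11) (18,11)]:
  edge (16,4)–(23,1): clear
  edge (23,1)–(24,11): crosses AB
  edge (24,11)–(18,11): crosses AB
  edge (18,11)–(16,4): clear
  → BLOCKED
Obstacle 2 [(0,0) (11,2) (8,9)]:
  edge (0,0)–(11,2): clear
  edge (11,2)–(8,9): clear
  edge (8,9)–(0,0): clear
  midpoint (39/2,10) outside
  → clear
Obstacle 3 [(0,21) (2,14) (11,13) (10,23)]:
  edge (0,21)–(2,14): clear
  edge (2,14)–(11,13): clear
  edge (11,13)–(10,23): clear
  edge (10,23)–(0,21): clear
  midpoint (39/2,10) outside
  → clear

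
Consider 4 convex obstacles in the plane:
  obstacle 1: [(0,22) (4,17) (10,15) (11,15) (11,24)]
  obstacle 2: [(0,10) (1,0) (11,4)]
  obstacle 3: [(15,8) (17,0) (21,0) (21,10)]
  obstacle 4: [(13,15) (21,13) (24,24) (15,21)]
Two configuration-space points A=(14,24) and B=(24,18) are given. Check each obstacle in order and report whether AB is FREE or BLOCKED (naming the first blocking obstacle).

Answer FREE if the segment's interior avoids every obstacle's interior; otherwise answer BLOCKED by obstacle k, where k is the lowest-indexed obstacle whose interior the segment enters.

BLOCKED by obstacle 4

Obstacle 1 [(0,22) (4,17) (10,15) (11,15) (11,24)]:
  edge (0,22)–(4,17): clear
  edge (4,17)–(10,15): clear
  edge (10,15)–(11,15): clear
  edge (11,15)–(11,24): clear
  edge (11,24)–(0,22): clear
  midpoint (19,21) outside
  → clear
Obstacle 2 [(0,10) (1,0) (11,4)]:
  edge (0,10)–(1,0): clear
  edge (1,0)–(11,4): clear
  edge (11,4)–(0,10): clear
  midpoint (19,21) outside
  → clear
Obstacle 3 [(15,8) (17,0) (21,0) (21,10)]:
  edge (15,8)–(17,0): clear
  edge (17,0)–(21,0): clear
  edge (21,0)–(21,10): clear
  edge (21,10)–(15,8): clear
  midpoint (19,21) outside
  → clear
Obstacle 4 [(13,15) (21,13) (24,24) (15,21)]:
  edge (13,15)–(21,13): clear
  edge (21,13)–(24,24): crosses AB
  edge (24,24)–(15,21): crosses AB
  edge (15,21)–(13,15): clear
  → BLOCKED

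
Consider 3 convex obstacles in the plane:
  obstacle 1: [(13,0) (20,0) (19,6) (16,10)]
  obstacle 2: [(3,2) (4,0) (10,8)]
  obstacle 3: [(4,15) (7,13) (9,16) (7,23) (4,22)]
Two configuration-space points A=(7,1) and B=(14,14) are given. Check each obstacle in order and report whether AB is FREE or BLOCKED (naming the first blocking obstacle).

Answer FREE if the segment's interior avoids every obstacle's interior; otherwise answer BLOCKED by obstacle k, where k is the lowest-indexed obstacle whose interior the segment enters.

FREE

Obstacle 1 [(13,0) (20,0) (19,6) (16,10)]:
  edge (13,0)–(20,0): clear
  edge (20,0)–(19,6): clear
  edge (19,6)–(16,10): clear
  edge (16,10)–(13,0): clear
  midpoint (21/2,15/2) outside
  → clear
Obstacle 2 [(3,2) (4,0) (10,8)]:
  edge (3,2)–(4,0): clear
  edge (4,0)–(10,8): clear
  edge (10,8)–(3,2): clear
  midpoint (21/2,15/2) outside
  → clear
Obstacle 3 [(4,15) (7,13) (9,16) (7,23) (4,22)]:
  edge (4,15)–(7,13): clear
  edge (7,13)–(9,16): clear
  edge (9,16)–(7,23): clear
  edge (7,23)–(4,22): clear
  edge (4,22)–(4,15): clear
  midpoint (21/2,15/2) outside
  → clear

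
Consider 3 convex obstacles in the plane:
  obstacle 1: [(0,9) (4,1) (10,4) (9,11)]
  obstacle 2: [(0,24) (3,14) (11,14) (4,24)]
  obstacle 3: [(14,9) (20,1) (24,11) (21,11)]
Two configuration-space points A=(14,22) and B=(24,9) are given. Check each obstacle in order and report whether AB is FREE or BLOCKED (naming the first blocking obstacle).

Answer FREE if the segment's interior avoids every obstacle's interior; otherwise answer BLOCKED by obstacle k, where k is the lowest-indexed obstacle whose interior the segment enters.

Obstacle 1 [(0,9) (4,1) (10,4) (9,11)]:
  edge (0,9)–(4,1): clear
  edge (4,1)–(10,4): clear
  edge (10,4)–(9,11): clear
  edge (9,11)–(0,9): clear
  midpoint (19,31/2) outside
  → clear
Obstacle 2 [(0,24) (3,14) (11,14) (4,24)]:
  edge (0,24)–(3,14): clear
  edge (3,14)–(11,14): clear
  edge (11,14)–(4,24): clear
  edge (4,24)–(0,24): clear
  midpoint (19,31/2) outside
  → clear
Obstacle 3 [(14,9) (20,1) (24,11) (21,11)]:
  edge (14,9)–(20,1): clear
  edge (20,1)–(24,11): crosses AB
  edge (24,11)–(21,11): crosses AB
  edge (21,11)–(14,9): clear
  → BLOCKED

BLOCKED by obstacle 3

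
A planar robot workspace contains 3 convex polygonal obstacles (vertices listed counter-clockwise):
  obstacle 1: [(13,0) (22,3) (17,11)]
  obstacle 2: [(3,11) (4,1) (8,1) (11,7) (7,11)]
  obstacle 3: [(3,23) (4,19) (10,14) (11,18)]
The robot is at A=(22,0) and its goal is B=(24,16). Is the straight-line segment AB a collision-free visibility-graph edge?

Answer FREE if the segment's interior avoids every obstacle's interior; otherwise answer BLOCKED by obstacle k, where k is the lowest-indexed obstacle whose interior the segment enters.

FREE

Obstacle 1 [(13,0) (22,3) (17,11)]:
  edge (13,0)–(22,3): clear
  edge (22,3)–(17,11): clear
  edge (17,11)–(13,0): clear
  midpoint (23,8) outside
  → clear
Obstacle 2 [(3,11) (4,1) (8,1) (11,7) (7,11)]:
  edge (3,11)–(4,1): clear
  edge (4,1)–(8,1): clear
  edge (8,1)–(11,7): clear
  edge (11,7)–(7,11): clear
  edge (7,11)–(3,11): clear
  midpoint (23,8) outside
  → clear
Obstacle 3 [(3,23) (4,19) (10,14) (11,18)]:
  edge (3,23)–(4,19): clear
  edge (4,19)–(10,14): clear
  edge (10,14)–(11,18): clear
  edge (11,18)–(3,23): clear
  midpoint (23,8) outside
  → clear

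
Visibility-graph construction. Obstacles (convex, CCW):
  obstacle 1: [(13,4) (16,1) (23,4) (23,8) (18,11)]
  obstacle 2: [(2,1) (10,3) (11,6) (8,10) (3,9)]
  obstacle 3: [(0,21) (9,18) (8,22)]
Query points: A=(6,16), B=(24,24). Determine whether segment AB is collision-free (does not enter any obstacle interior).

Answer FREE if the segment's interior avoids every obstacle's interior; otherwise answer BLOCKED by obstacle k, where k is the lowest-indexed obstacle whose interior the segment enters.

Obstacle 1 [(13,4) (16,1) (23,4) (23,8) (18,11)]:
  edge (13,4)–(16,1): clear
  edge (16,1)–(23,4): clear
  edge (23,4)–(23,8): clear
  edge (23,8)–(18,11): clear
  edge (18,11)–(13,4): clear
  midpoint (15,20) outside
  → clear
Obstacle 2 [(2,1) (10,3) (11,6) (8,10) (3,9)]:
  edge (2,1)–(10,3): clear
  edge (10,3)–(11,6): clear
  edge (11,6)–(8,10): clear
  edge (8,10)–(3,9): clear
  edge (3,9)–(2,1): clear
  midpoint (15,20) outside
  → clear
Obstacle 3 [(0,21) (9,18) (8,22)]:
  edge (0,21)–(9,18): clear
  edge (9,18)–(8,22): clear
  edge (8,22)–(0,21): clear
  midpoint (15,20) outside
  → clear

FREE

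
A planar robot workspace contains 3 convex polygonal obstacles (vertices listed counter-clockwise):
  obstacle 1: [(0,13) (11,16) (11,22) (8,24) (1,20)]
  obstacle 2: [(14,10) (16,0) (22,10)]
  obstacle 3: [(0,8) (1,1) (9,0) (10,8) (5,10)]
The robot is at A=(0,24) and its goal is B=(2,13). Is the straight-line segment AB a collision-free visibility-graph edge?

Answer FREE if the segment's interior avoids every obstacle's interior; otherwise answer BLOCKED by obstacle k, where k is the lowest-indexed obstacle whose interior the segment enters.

Obstacle 1 [(0,13) (11,16) (11,22) (8,24) (1,20)]:
  edge (0,13)–(11,16): crosses AB
  edge (11,16)–(11,22): clear
  edge (11,22)–(8,24): clear
  edge (8,24)–(1,20): clear
  edge (1,20)–(0,13): crosses AB
  → BLOCKED
Obstacle 2 [(14,10) (16,0) (22,10)]:
  edge (14,10)–(16,0): clear
  edge (16,0)–(22,10): clear
  edge (22,10)–(14,10): clear
  midpoint (1,37/2) outside
  → clear
Obstacle 3 [(0,8) (1,1) (9,0) (10,8) (5,10)]:
  edge (0,8)–(1,1): clear
  edge (1,1)–(9,0): clear
  edge (9,0)–(10,8): clear
  edge (10,8)–(5,10): clear
  edge (5,10)–(0,8): clear
  midpoint (1,37/2) outside
  → clear

BLOCKED by obstacle 1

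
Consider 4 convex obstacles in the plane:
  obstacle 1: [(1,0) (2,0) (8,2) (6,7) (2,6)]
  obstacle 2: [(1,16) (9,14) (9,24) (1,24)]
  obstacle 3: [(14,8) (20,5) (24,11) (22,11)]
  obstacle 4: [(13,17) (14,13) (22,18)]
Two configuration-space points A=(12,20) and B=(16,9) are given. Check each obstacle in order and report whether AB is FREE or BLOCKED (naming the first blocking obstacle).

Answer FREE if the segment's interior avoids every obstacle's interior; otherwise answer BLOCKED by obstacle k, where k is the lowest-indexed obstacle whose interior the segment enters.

Obstacle 1 [(1,0) (2,0) (8,2) (6,7) (2,6)]:
  edge (1,0)–(2,0): clear
  edge (2,0)–(8,2): clear
  edge (8,2)–(6,7): clear
  edge (6,7)–(2,6): clear
  edge (2,6)–(1,0): clear
  midpoint (14,29/2) outside
  → clear
Obstacle 2 [(1,16) (9,14) (9,24) (1,24)]:
  edge (1,16)–(9,14): clear
  edge (9,14)–(9,24): clear
  edge (9,24)–(1,24): clear
  edge (1,24)–(1,16): clear
  midpoint (14,29/2) outside
  → clear
Obstacle 3 [(14,8) (20,5) (24,11) (22,11)]:
  edge (14,8)–(20,5): clear
  edge (20,5)–(24,11): clear
  edge (24,11)–(22,11): clear
  edge (22,11)–(14,8): clear
  midpoint (14,29/2) outside
  → clear
Obstacle 4 [(13,17) (14,13) (22,18)]:
  edge (13,17)–(14,13): clear
  edge (14,13)–(22,18): crosses AB
  edge (22,18)–(13,17): crosses AB
  → BLOCKED

BLOCKED by obstacle 4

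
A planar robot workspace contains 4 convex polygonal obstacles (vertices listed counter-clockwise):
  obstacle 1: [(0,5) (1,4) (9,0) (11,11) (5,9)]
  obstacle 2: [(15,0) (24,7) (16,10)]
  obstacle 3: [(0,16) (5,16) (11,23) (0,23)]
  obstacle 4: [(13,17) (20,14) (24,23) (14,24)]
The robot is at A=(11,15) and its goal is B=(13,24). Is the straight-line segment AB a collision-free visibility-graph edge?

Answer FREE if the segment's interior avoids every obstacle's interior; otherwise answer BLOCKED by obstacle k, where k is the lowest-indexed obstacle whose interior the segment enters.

FREE

Obstacle 1 [(0,5) (1,4) (9,0) (11,11) (5,9)]:
  edge (0,5)–(1,4): clear
  edge (1,4)–(9,0): clear
  edge (9,0)–(11,11): clear
  edge (11,11)–(5,9): clear
  edge (5,9)–(0,5): clear
  midpoint (12,39/2) outside
  → clear
Obstacle 2 [(15,0) (24,7) (16,10)]:
  edge (15,0)–(24,7): clear
  edge (24,7)–(16,10): clear
  edge (16,10)–(15,0): clear
  midpoint (12,39/2) outside
  → clear
Obstacle 3 [(0,16) (5,16) (11,23) (0,23)]:
  edge (0,16)–(5,16): clear
  edge (5,16)–(11,23): clear
  edge (11,23)–(0,23): clear
  edge (0,23)–(0,16): clear
  midpoint (12,39/2) outside
  → clear
Obstacle 4 [(13,17) (20,14) (24,23) (14,24)]:
  edge (13,17)–(20,14): clear
  edge (20,14)–(24,23): clear
  edge (24,23)–(14,24): clear
  edge (14,24)–(13,17): clear
  midpoint (12,39/2) outside
  → clear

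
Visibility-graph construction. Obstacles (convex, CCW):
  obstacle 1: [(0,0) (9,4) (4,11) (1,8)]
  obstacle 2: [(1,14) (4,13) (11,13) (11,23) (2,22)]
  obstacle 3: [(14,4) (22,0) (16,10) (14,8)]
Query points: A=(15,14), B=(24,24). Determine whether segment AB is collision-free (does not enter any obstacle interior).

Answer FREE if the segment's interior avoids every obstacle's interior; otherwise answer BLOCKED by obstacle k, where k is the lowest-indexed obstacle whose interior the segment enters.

Obstacle 1 [(0,0) (9,4) (4,11) (1,8)]:
  edge (0,0)–(9,4): clear
  edge (9,4)–(4,11): clear
  edge (4,11)–(1,8): clear
  edge (1,8)–(0,0): clear
  midpoint (39/2,19) outside
  → clear
Obstacle 2 [(1,14) (4,13) (11,13) (11,23) (2,22)]:
  edge (1,14)–(4,13): clear
  edge (4,13)–(11,13): clear
  edge (11,13)–(11,23): clear
  edge (11,23)–(2,22): clear
  edge (2,22)–(1,14): clear
  midpoint (39/2,19) outside
  → clear
Obstacle 3 [(14,4) (22,0) (16,10) (14,8)]:
  edge (14,4)–(22,0): clear
  edge (22,0)–(16,10): clear
  edge (16,10)–(14,8): clear
  edge (14,8)–(14,4): clear
  midpoint (39/2,19) outside
  → clear

FREE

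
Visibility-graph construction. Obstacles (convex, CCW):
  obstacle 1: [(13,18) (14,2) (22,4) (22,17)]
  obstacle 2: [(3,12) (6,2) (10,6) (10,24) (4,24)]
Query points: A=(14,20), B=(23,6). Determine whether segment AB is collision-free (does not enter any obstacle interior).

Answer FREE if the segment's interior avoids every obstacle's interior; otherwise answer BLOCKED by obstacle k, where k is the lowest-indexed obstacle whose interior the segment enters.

Obstacle 1 [(13,18) (14,2) (22,4) (22,17)]:
  edge (13,18)–(14,2): clear
  edge (14,2)–(22,4): clear
  edge (22,4)–(22,17): crosses AB
  edge (22,17)–(13,18): crosses AB
  → BLOCKED
Obstacle 2 [(3,12) (6,2) (10,6) (10,24) (4,24)]:
  edge (3,12)–(6,2): clear
  edge (6,2)–(10,6): clear
  edge (10,6)–(10,24): clear
  edge (10,24)–(4,24): clear
  edge (4,24)–(3,12): clear
  midpoint (37/2,13) outside
  → clear

BLOCKED by obstacle 1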